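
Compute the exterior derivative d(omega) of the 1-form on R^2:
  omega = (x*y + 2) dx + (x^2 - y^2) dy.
d(omega) = (x) dx ∧ dy

For a 1-form omega = sum_i f_i dx_i, the exterior derivative is
  d(omega) = sum_{i < j} (∂f_j/∂x_i - ∂f_i/∂x_j) dx_i ∧ dx_j.
  coefficient of dx ∧ dy: ∂f_2/∂x - ∂f_1/∂y = ∂(x^2 - y^2)/∂x - ∂(x*y + 2)/∂y = x
Assembling: d(omega) = (x) dx ∧ dy.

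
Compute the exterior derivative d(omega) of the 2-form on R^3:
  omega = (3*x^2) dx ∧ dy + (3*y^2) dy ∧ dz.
d(omega) = 0

For a 2-form omega = sum_{i<j} g_{ij} dx_i ∧ dx_j, the exterior derivative is
  d(omega) = sum_{i<j} d(g_{ij}) ∧ dx_i ∧ dx_j = sum_{i<j, k} (∂g_{ij}/∂x_k) dx_k ∧ dx_i ∧ dx_j.
Expand each term, using dx_k ∧ dx_i ∧ dx_j = sgn(permutation) dx_{(a)} ∧ dx_{(b)} ∧ dx_{(c)} with (a < b < c) sorted:

Collecting like 3-forms: d(omega) = 0.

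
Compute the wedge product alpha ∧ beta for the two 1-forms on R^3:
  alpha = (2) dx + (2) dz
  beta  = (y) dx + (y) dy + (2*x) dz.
alpha ∧ beta = (2*y) dx ∧ dy + (4*x - 2*y) dx ∧ dz + (-2*y) dy ∧ dz

Distribute the wedge, using dx_i ∧ dx_j = -dx_j ∧ dx_i and dx_i ∧ dx_i = 0. For each pair (i, j) with i < j, the coefficient of dx_i ∧ dx_j in alpha ∧ beta is (alpha_i * beta_j - alpha_j * beta_i). Collecting: alpha ∧ beta = (2*y) dx ∧ dy + (4*x - 2*y) dx ∧ dz + (-2*y) dy ∧ dz.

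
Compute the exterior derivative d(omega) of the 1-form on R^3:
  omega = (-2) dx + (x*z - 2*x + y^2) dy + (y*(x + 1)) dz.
d(omega) = (z - 2) dx ∧ dy + (y) dx ∧ dz + (1) dy ∧ dz

For a 1-form omega = sum_i f_i dx_i, the exterior derivative is
  d(omega) = sum_{i < j} (∂f_j/∂x_i - ∂f_i/∂x_j) dx_i ∧ dx_j.
  coefficient of dx ∧ dy: ∂f_2/∂x - ∂f_1/∂y = ∂(x*z - 2*x + y^2)/∂x - ∂(-2)/∂y = z - 2
  coefficient of dx ∧ dz: ∂f_3/∂x - ∂f_1/∂z = ∂(y*(x + 1))/∂x - ∂(-2)/∂z = y
  coefficient of dy ∧ dz: ∂f_3/∂y - ∂f_2/∂z = ∂(y*(x + 1))/∂y - ∂(x*z - 2*x + y^2)/∂z = 1
Assembling: d(omega) = (z - 2) dx ∧ dy + (y) dx ∧ dz + (1) dy ∧ dz.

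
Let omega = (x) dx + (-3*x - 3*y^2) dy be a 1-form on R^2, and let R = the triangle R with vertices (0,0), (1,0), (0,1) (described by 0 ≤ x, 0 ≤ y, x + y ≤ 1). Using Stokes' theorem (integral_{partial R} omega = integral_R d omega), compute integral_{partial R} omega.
integral_(partial R) omega = -3/2

Stokes: integral_partial_R omega = integral_R d omega with d omega = (∂Q/∂x - ∂P/∂y) dx ∧ dy.
  ∂Q/∂x = -3
  ∂P/∂y = 0
  integrand = ∂Q/∂x - ∂P/∂y = -3.
Integrating over R: integral_0^1 integral_0^{1-x} (-3) dy dx = -3/2.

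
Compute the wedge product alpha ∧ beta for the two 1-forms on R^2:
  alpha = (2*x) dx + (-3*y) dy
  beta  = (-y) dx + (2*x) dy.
alpha ∧ beta = (4*x^2 - 3*y^2) dx ∧ dy

Distribute the wedge, using dx_i ∧ dx_j = -dx_j ∧ dx_i and dx_i ∧ dx_i = 0. For each pair (i, j) with i < j, the coefficient of dx_i ∧ dx_j in alpha ∧ beta is (alpha_i * beta_j - alpha_j * beta_i). Collecting: alpha ∧ beta = (4*x^2 - 3*y^2) dx ∧ dy.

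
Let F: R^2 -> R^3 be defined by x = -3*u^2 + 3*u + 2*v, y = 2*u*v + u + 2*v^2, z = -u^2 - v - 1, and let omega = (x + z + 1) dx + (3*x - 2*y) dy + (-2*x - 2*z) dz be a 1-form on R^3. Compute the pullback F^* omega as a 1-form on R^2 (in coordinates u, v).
F^* omega = (8*u^3 - 18*u^2*v - 27*u^2 - 8*u*v^2 + 8*u*v + 12*u - 8*v^3 + 8*v^2 + 9*v) du + (-18*u^3 - 44*u^2*v - 2*u^2 - 24*u*v^2 + 40*u*v + 12*u - 16*v^3 + 24*v^2 + 4*v - 2) dv

Using F^*(f dg) = (f ∘ F) d(g ∘ F), substitute each coordinate x_i by F_i(u, v) in f_i, and replace dx_i by d F_i = (∂F_i/∂u) du + (∂F_i/∂v) dv.
  For the x component: f_1(F) = -4*u^2 + 3*u + v; d F_1 = (3 - 6*u) du + (2) dv
  For the y component: f_2(F) = -9*u^2 - 4*u*v + 7*u - 4*v^2 + 6*v; d F_2 = (2*v + 1) du + (2*u + 4*v) dv
  For the z component: f_3(F) = 8*u^2 - 6*u - 2*v + 2; d F_3 = (-2*u) du + (-1) dv
Combining and collecting du, dv coefficients:
  coeff of du: 8*u^3 - 18*u^2*v - 27*u^2 - 8*u*v^2 + 8*u*v + 12*u - 8*v^3 + 8*v^2 + 9*v
  coeff of dv: -18*u^3 - 44*u^2*v - 2*u^2 - 24*u*v^2 + 40*u*v + 12*u - 16*v^3 + 24*v^2 + 4*v - 2
F^* omega = (8*u^3 - 18*u^2*v - 27*u^2 - 8*u*v^2 + 8*u*v + 12*u - 8*v^3 + 8*v^2 + 9*v) du + (-18*u^3 - 44*u^2*v - 2*u^2 - 24*u*v^2 + 40*u*v + 12*u - 16*v^3 + 24*v^2 + 4*v - 2) dv.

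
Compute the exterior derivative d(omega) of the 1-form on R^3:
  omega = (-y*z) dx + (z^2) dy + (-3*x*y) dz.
d(omega) = (z) dx ∧ dy + (-2*y) dx ∧ dz + (-3*x - 2*z) dy ∧ dz

For a 1-form omega = sum_i f_i dx_i, the exterior derivative is
  d(omega) = sum_{i < j} (∂f_j/∂x_i - ∂f_i/∂x_j) dx_i ∧ dx_j.
  coefficient of dx ∧ dy: ∂f_2/∂x - ∂f_1/∂y = ∂(z^2)/∂x - ∂(-y*z)/∂y = z
  coefficient of dx ∧ dz: ∂f_3/∂x - ∂f_1/∂z = ∂(-3*x*y)/∂x - ∂(-y*z)/∂z = -2*y
  coefficient of dy ∧ dz: ∂f_3/∂y - ∂f_2/∂z = ∂(-3*x*y)/∂y - ∂(z^2)/∂z = -3*x - 2*z
Assembling: d(omega) = (z) dx ∧ dy + (-2*y) dx ∧ dz + (-3*x - 2*z) dy ∧ dz.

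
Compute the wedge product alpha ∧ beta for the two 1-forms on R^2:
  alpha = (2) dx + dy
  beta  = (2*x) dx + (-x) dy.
alpha ∧ beta = (-4*x) dx ∧ dy

Distribute the wedge, using dx_i ∧ dx_j = -dx_j ∧ dx_i and dx_i ∧ dx_i = 0. For each pair (i, j) with i < j, the coefficient of dx_i ∧ dx_j in alpha ∧ beta is (alpha_i * beta_j - alpha_j * beta_i). Collecting: alpha ∧ beta = (-4*x) dx ∧ dy.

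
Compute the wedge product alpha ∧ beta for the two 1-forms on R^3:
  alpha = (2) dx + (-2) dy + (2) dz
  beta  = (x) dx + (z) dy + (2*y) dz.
alpha ∧ beta = (2*x + 2*z) dx ∧ dy + (-2*x + 4*y) dx ∧ dz + (-4*y - 2*z) dy ∧ dz

Distribute the wedge, using dx_i ∧ dx_j = -dx_j ∧ dx_i and dx_i ∧ dx_i = 0. For each pair (i, j) with i < j, the coefficient of dx_i ∧ dx_j in alpha ∧ beta is (alpha_i * beta_j - alpha_j * beta_i). Collecting: alpha ∧ beta = (2*x + 2*z) dx ∧ dy + (-2*x + 4*y) dx ∧ dz + (-4*y - 2*z) dy ∧ dz.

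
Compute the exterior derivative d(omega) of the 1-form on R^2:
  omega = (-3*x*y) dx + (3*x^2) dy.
d(omega) = (9*x) dx ∧ dy

For a 1-form omega = sum_i f_i dx_i, the exterior derivative is
  d(omega) = sum_{i < j} (∂f_j/∂x_i - ∂f_i/∂x_j) dx_i ∧ dx_j.
  coefficient of dx ∧ dy: ∂f_2/∂x - ∂f_1/∂y = ∂(3*x^2)/∂x - ∂(-3*x*y)/∂y = 9*x
Assembling: d(omega) = (9*x) dx ∧ dy.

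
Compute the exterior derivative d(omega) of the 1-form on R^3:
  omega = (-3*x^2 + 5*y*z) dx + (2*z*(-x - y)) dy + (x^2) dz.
d(omega) = (-7*z) dx ∧ dy + (2*x - 5*y) dx ∧ dz + (2*x + 2*y) dy ∧ dz

For a 1-form omega = sum_i f_i dx_i, the exterior derivative is
  d(omega) = sum_{i < j} (∂f_j/∂x_i - ∂f_i/∂x_j) dx_i ∧ dx_j.
  coefficient of dx ∧ dy: ∂f_2/∂x - ∂f_1/∂y = ∂(2*z*(-x - y))/∂x - ∂(-3*x^2 + 5*y*z)/∂y = -7*z
  coefficient of dx ∧ dz: ∂f_3/∂x - ∂f_1/∂z = ∂(x^2)/∂x - ∂(-3*x^2 + 5*y*z)/∂z = 2*x - 5*y
  coefficient of dy ∧ dz: ∂f_3/∂y - ∂f_2/∂z = ∂(x^2)/∂y - ∂(2*z*(-x - y))/∂z = 2*x + 2*y
Assembling: d(omega) = (-7*z) dx ∧ dy + (2*x - 5*y) dx ∧ dz + (2*x + 2*y) dy ∧ dz.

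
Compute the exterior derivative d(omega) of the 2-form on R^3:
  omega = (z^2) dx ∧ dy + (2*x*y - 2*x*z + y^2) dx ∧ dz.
d(omega) = (-2*x - 2*y + 2*z) dx ∧ dy ∧ dz

For a 2-form omega = sum_{i<j} g_{ij} dx_i ∧ dx_j, the exterior derivative is
  d(omega) = sum_{i<j} d(g_{ij}) ∧ dx_i ∧ dx_j = sum_{i<j, k} (∂g_{ij}/∂x_k) dx_k ∧ dx_i ∧ dx_j.
Expand each term, using dx_k ∧ dx_i ∧ dx_j = sgn(permutation) dx_{(a)} ∧ dx_{(b)} ∧ dx_{(c)} with (a < b < c) sorted:
  d(z^2) includes (∂/∂z)(z^2) dz = (2*z) dz, which multiplied by dx ∧ dy gives (2*z) dx ∧ dy ∧ dz
  d(2*x*y - 2*x*z + y^2) includes (∂/∂y)(2*x*y - 2*x*z + y^2) dy = (2*x + 2*y) dy, which multiplied by dx ∧ dz gives (-2*x - 2*y) dx ∧ dy ∧ dz
Collecting like 3-forms: d(omega) = (-2*x - 2*y + 2*z) dx ∧ dy ∧ dz.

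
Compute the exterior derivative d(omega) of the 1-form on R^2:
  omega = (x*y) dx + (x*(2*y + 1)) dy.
d(omega) = (-x + 2*y + 1) dx ∧ dy

For a 1-form omega = sum_i f_i dx_i, the exterior derivative is
  d(omega) = sum_{i < j} (∂f_j/∂x_i - ∂f_i/∂x_j) dx_i ∧ dx_j.
  coefficient of dx ∧ dy: ∂f_2/∂x - ∂f_1/∂y = ∂(x*(2*y + 1))/∂x - ∂(x*y)/∂y = -x + 2*y + 1
Assembling: d(omega) = (-x + 2*y + 1) dx ∧ dy.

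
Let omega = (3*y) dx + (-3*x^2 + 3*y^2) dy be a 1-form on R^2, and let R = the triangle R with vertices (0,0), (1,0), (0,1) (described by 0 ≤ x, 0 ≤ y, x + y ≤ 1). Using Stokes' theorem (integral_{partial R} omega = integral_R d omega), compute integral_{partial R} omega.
integral_(partial R) omega = -5/2

Stokes: integral_partial_R omega = integral_R d omega with d omega = (∂Q/∂x - ∂P/∂y) dx ∧ dy.
  ∂Q/∂x = -6*x
  ∂P/∂y = 3
  integrand = ∂Q/∂x - ∂P/∂y = -6*x - 3.
Integrating over R: integral_0^1 integral_0^{1-x} (-6*x - 3) dy dx = -5/2.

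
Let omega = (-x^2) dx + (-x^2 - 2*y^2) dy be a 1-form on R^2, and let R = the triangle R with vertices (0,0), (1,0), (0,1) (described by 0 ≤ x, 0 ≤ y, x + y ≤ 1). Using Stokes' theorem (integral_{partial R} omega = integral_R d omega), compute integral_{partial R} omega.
integral_(partial R) omega = -1/3

Stokes: integral_partial_R omega = integral_R d omega with d omega = (∂Q/∂x - ∂P/∂y) dx ∧ dy.
  ∂Q/∂x = -2*x
  ∂P/∂y = 0
  integrand = ∂Q/∂x - ∂P/∂y = -2*x.
Integrating over R: integral_0^1 integral_0^{1-x} (-2*x) dy dx = -1/3.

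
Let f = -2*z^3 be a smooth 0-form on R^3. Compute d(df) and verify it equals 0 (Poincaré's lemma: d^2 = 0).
d(df) = 0

Step 1: df = sum_i (∂f/∂x_i) dx_i = (0) dx + (0) dy + (-6*z^2) dz.
Step 2: Apply d again. Using the 1-form formula, the coefficient of dx ∧ dy in d(df) is ∂^2 f/∂x ∂y - ∂^2 f/∂y ∂x = (0) - (0) = 0 (equality of mixed partials for smooth f).
Similarly for dx ∧ dz and dy ∧ dz — all coefficients vanish. So d(df) = 0.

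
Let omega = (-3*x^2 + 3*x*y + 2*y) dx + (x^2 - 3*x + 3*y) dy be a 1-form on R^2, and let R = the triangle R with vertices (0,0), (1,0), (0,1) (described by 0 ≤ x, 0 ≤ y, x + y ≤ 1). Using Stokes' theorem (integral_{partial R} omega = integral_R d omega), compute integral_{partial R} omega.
integral_(partial R) omega = -8/3

Stokes: integral_partial_R omega = integral_R d omega with d omega = (∂Q/∂x - ∂P/∂y) dx ∧ dy.
  ∂Q/∂x = 2*x - 3
  ∂P/∂y = 3*x + 2
  integrand = ∂Q/∂x - ∂P/∂y = -x - 5.
Integrating over R: integral_0^1 integral_0^{1-x} (-x - 5) dy dx = -8/3.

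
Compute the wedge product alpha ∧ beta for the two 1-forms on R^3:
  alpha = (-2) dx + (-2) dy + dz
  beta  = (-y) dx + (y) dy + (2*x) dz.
alpha ∧ beta = (-4*y) dx ∧ dy + (-4*x + y) dx ∧ dz + (-4*x - y) dy ∧ dz

Distribute the wedge, using dx_i ∧ dx_j = -dx_j ∧ dx_i and dx_i ∧ dx_i = 0. For each pair (i, j) with i < j, the coefficient of dx_i ∧ dx_j in alpha ∧ beta is (alpha_i * beta_j - alpha_j * beta_i). Collecting: alpha ∧ beta = (-4*y) dx ∧ dy + (-4*x + y) dx ∧ dz + (-4*x - y) dy ∧ dz.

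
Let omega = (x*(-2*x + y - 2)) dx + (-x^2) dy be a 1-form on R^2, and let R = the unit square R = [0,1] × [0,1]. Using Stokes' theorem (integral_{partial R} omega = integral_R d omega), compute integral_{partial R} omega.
integral_(partial R) omega = -3/2

Stokes: integral_partial_R omega = integral_R d omega with d omega = (∂Q/∂x - ∂P/∂y) dx ∧ dy.
  ∂Q/∂x = -2*x
  ∂P/∂y = x
  integrand = ∂Q/∂x - ∂P/∂y = -3*x.
Integrating over R: integral_0^1 integral_0^1 (-3*x) dx dy = -3/2.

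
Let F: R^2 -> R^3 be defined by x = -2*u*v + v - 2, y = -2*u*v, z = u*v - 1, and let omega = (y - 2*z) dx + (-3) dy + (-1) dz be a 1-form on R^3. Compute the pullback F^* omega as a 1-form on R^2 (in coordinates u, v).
F^* omega = (v*(8*u*v + 1)) du + (8*u^2*v - 4*u*v + u + 2) dv

Using F^*(f dg) = (f ∘ F) d(g ∘ F), substitute each coordinate x_i by F_i(u, v) in f_i, and replace dx_i by d F_i = (∂F_i/∂u) du + (∂F_i/∂v) dv.
  For the x component: f_1(F) = -4*u*v + 2; d F_1 = (-2*v) du + (1 - 2*u) dv
  For the y component: f_2(F) = -3; d F_2 = (-2*v) du + (-2*u) dv
  For the z component: f_3(F) = -1; d F_3 = (v) du + (u) dv
Combining and collecting du, dv coefficients:
  coeff of du: v*(8*u*v + 1)
  coeff of dv: 8*u^2*v - 4*u*v + u + 2
F^* omega = (v*(8*u*v + 1)) du + (8*u^2*v - 4*u*v + u + 2) dv.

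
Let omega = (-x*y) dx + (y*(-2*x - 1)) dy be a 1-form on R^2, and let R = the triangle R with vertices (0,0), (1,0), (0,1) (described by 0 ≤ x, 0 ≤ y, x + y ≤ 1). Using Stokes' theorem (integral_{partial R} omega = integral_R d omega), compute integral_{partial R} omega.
integral_(partial R) omega = -1/6

Stokes: integral_partial_R omega = integral_R d omega with d omega = (∂Q/∂x - ∂P/∂y) dx ∧ dy.
  ∂Q/∂x = -2*y
  ∂P/∂y = -x
  integrand = ∂Q/∂x - ∂P/∂y = x - 2*y.
Integrating over R: integral_0^1 integral_0^{1-x} (x - 2*y) dy dx = -1/6.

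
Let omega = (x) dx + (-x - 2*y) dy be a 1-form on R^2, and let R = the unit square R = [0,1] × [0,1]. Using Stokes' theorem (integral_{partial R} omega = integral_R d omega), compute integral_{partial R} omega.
integral_(partial R) omega = -1

Stokes: integral_partial_R omega = integral_R d omega with d omega = (∂Q/∂x - ∂P/∂y) dx ∧ dy.
  ∂Q/∂x = -1
  ∂P/∂y = 0
  integrand = ∂Q/∂x - ∂P/∂y = -1.
Integrating over R: integral_0^1 integral_0^1 (-1) dx dy = -1.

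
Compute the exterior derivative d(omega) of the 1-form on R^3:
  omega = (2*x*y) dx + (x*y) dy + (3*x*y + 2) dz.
d(omega) = (-2*x + y) dx ∧ dy + (3*y) dx ∧ dz + (3*x) dy ∧ dz

For a 1-form omega = sum_i f_i dx_i, the exterior derivative is
  d(omega) = sum_{i < j} (∂f_j/∂x_i - ∂f_i/∂x_j) dx_i ∧ dx_j.
  coefficient of dx ∧ dy: ∂f_2/∂x - ∂f_1/∂y = ∂(x*y)/∂x - ∂(2*x*y)/∂y = -2*x + y
  coefficient of dx ∧ dz: ∂f_3/∂x - ∂f_1/∂z = ∂(3*x*y + 2)/∂x - ∂(2*x*y)/∂z = 3*y
  coefficient of dy ∧ dz: ∂f_3/∂y - ∂f_2/∂z = ∂(3*x*y + 2)/∂y - ∂(x*y)/∂z = 3*x
Assembling: d(omega) = (-2*x + y) dx ∧ dy + (3*y) dx ∧ dz + (3*x) dy ∧ dz.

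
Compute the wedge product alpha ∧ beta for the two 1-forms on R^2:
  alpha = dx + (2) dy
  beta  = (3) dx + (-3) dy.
alpha ∧ beta = (-9) dx ∧ dy

Distribute the wedge, using dx_i ∧ dx_j = -dx_j ∧ dx_i and dx_i ∧ dx_i = 0. For each pair (i, j) with i < j, the coefficient of dx_i ∧ dx_j in alpha ∧ beta is (alpha_i * beta_j - alpha_j * beta_i). Collecting: alpha ∧ beta = (-9) dx ∧ dy.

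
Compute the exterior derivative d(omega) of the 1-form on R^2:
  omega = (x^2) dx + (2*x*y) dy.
d(omega) = (2*y) dx ∧ dy

For a 1-form omega = sum_i f_i dx_i, the exterior derivative is
  d(omega) = sum_{i < j} (∂f_j/∂x_i - ∂f_i/∂x_j) dx_i ∧ dx_j.
  coefficient of dx ∧ dy: ∂f_2/∂x - ∂f_1/∂y = ∂(2*x*y)/∂x - ∂(x^2)/∂y = 2*y
Assembling: d(omega) = (2*y) dx ∧ dy.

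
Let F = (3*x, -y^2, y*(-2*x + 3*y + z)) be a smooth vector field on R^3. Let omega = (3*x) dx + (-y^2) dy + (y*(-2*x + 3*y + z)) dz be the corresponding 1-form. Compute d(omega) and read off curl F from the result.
d(omega) = (-2*x + 6*y + z) dy ∧ dz + (2*y) dz ∧ dx + (0) dx ∧ dy; curl F = (-2*x + 6*y + z, 2*y, 0)

d omega = sum_{i<j} (∂f_j/∂x_i - ∂f_i/∂x_j) dx_i ∧ dx_j. Under the identification (dy ∧ dz, dz ∧ dx, dx ∧ dy) ↔ (e_x, e_y, e_z), the coefficients are exactly the components of curl F. Compute:
  ∂R/∂y - ∂Q/∂z = (-2*x + 6*y + z) - (0) = -2*x + 6*y + z
  ∂P/∂z - ∂R/∂x = (0) - (-2*y) = 2*y
  ∂Q/∂x - ∂P/∂y = (0) - (0) = 0.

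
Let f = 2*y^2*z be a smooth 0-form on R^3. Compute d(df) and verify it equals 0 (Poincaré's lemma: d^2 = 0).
d(df) = 0

Step 1: df = sum_i (∂f/∂x_i) dx_i = (0) dx + (4*y*z) dy + (2*y^2) dz.
Step 2: Apply d again. Using the 1-form formula, the coefficient of dx ∧ dy in d(df) is ∂^2 f/∂x ∂y - ∂^2 f/∂y ∂x = (0) - (0) = 0 (equality of mixed partials for smooth f).
Similarly for dx ∧ dz and dy ∧ dz — all coefficients vanish. So d(df) = 0.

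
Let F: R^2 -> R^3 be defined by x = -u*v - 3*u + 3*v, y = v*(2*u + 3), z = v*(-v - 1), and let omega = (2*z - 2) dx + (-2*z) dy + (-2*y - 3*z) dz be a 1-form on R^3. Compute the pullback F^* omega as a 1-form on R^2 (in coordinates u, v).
F^* omega = (6*v^3 + 12*v^2 + 8*v + 6) du + (14*u*v^2 + 10*u*v + 2*u - 6*v^3 + 3*v^2 + 3*v - 6) dv

Using F^*(f dg) = (f ∘ F) d(g ∘ F), substitute each coordinate x_i by F_i(u, v) in f_i, and replace dx_i by d F_i = (∂F_i/∂u) du + (∂F_i/∂v) dv.
  For the x component: f_1(F) = -2*v^2 - 2*v - 2; d F_1 = (-v - 3) du + (3 - u) dv
  For the y component: f_2(F) = 2*v*(v + 1); d F_2 = (2*v) du + (2*u + 3) dv
  For the z component: f_3(F) = v*(-4*u + 3*v - 3); d F_3 = (0) du + (-2*v - 1) dv
Combining and collecting du, dv coefficients:
  coeff of du: 6*v^3 + 12*v^2 + 8*v + 6
  coeff of dv: 14*u*v^2 + 10*u*v + 2*u - 6*v^3 + 3*v^2 + 3*v - 6
F^* omega = (6*v^3 + 12*v^2 + 8*v + 6) du + (14*u*v^2 + 10*u*v + 2*u - 6*v^3 + 3*v^2 + 3*v - 6) dv.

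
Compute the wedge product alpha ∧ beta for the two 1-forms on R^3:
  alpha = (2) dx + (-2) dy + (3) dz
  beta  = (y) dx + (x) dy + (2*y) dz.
alpha ∧ beta = (2*x + 2*y) dx ∧ dy + (y) dx ∧ dz + (-3*x - 4*y) dy ∧ dz

Distribute the wedge, using dx_i ∧ dx_j = -dx_j ∧ dx_i and dx_i ∧ dx_i = 0. For each pair (i, j) with i < j, the coefficient of dx_i ∧ dx_j in alpha ∧ beta is (alpha_i * beta_j - alpha_j * beta_i). Collecting: alpha ∧ beta = (2*x + 2*y) dx ∧ dy + (y) dx ∧ dz + (-3*x - 4*y) dy ∧ dz.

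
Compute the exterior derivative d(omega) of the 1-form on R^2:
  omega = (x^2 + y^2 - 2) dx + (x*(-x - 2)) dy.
d(omega) = (-2*x - 2*y - 2) dx ∧ dy

For a 1-form omega = sum_i f_i dx_i, the exterior derivative is
  d(omega) = sum_{i < j} (∂f_j/∂x_i - ∂f_i/∂x_j) dx_i ∧ dx_j.
  coefficient of dx ∧ dy: ∂f_2/∂x - ∂f_1/∂y = ∂(x*(-x - 2))/∂x - ∂(x^2 + y^2 - 2)/∂y = -2*x - 2*y - 2
Assembling: d(omega) = (-2*x - 2*y - 2) dx ∧ dy.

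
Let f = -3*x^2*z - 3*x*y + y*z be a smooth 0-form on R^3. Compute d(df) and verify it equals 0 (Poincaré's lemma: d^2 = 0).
d(df) = 0

Step 1: df = sum_i (∂f/∂x_i) dx_i = (-6*x*z - 3*y) dx + (-3*x + z) dy + (-3*x^2 + y) dz.
Step 2: Apply d again. Using the 1-form formula, the coefficient of dx ∧ dy in d(df) is ∂^2 f/∂x ∂y - ∂^2 f/∂y ∂x = (-3) - (-3) = 0 (equality of mixed partials for smooth f).
Similarly for dx ∧ dz and dy ∧ dz — all coefficients vanish. So d(df) = 0.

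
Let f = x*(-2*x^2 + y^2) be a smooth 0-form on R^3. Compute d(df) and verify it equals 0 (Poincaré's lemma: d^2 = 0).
d(df) = 0

Step 1: df = sum_i (∂f/∂x_i) dx_i = (-6*x^2 + y^2) dx + (2*x*y) dy + (0) dz.
Step 2: Apply d again. Using the 1-form formula, the coefficient of dx ∧ dy in d(df) is ∂^2 f/∂x ∂y - ∂^2 f/∂y ∂x = (2*y) - (2*y) = 0 (equality of mixed partials for smooth f).
Similarly for dx ∧ dz and dy ∧ dz — all coefficients vanish. So d(df) = 0.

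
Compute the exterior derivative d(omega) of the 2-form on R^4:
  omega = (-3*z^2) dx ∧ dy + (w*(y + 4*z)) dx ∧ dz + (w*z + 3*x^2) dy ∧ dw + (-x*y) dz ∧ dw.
d(omega) = (-w - 6*z) dx ∧ dy ∧ dz + (4*z) dx ∧ dz ∧ dw + (6*x) dx ∧ dy ∧ dw + (-w - x) dy ∧ dz ∧ dw

For a 2-form omega = sum_{i<j} g_{ij} dx_i ∧ dx_j, the exterior derivative is
  d(omega) = sum_{i<j} d(g_{ij}) ∧ dx_i ∧ dx_j = sum_{i<j, k} (∂g_{ij}/∂x_k) dx_k ∧ dx_i ∧ dx_j.
Expand each term, using dx_k ∧ dx_i ∧ dx_j = sgn(permutation) dx_{(a)} ∧ dx_{(b)} ∧ dx_{(c)} with (a < b < c) sorted:
  d(-3*z^2) includes (∂/∂z)(-3*z^2) dz = (-6*z) dz, which multiplied by dx ∧ dy gives (-6*z) dx ∧ dy ∧ dz
  d(w*(y + 4*z)) includes (∂/∂y)(w*(y + 4*z)) dy = (w) dy, which multiplied by dx ∧ dz gives (-w) dx ∧ dy ∧ dz
  d(w*(y + 4*z)) includes (∂/∂w)(w*(y + 4*z)) dw = (y + 4*z) dw, which multiplied by dx ∧ dz gives (y + 4*z) dx ∧ dz ∧ dw
  d(w*z + 3*x^2) includes (∂/∂x)(w*z + 3*x^2) dx = (6*x) dx, which multiplied by dy ∧ dw gives (6*x) dx ∧ dy ∧ dw
  d(w*z + 3*x^2) includes (∂/∂z)(w*z + 3*x^2) dz = (w) dz, which multiplied by dy ∧ dw gives (-w) dy ∧ dz ∧ dw
  d(-x*y) includes (∂/∂x)(-x*y) dx = (-y) dx, which multiplied by dz ∧ dw gives (-y) dx ∧ dz ∧ dw
  d(-x*y) includes (∂/∂y)(-x*y) dy = (-x) dy, which multiplied by dz ∧ dw gives (-x) dy ∧ dz ∧ dw
Collecting like 3-forms: d(omega) = (-w - 6*z) dx ∧ dy ∧ dz + (4*z) dx ∧ dz ∧ dw + (6*x) dx ∧ dy ∧ dw + (-w - x) dy ∧ dz ∧ dw.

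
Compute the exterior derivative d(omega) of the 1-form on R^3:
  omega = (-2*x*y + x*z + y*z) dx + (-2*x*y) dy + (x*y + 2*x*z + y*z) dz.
d(omega) = (2*x - 2*y - z) dx ∧ dy + (-x + 2*z) dx ∧ dz + (x + z) dy ∧ dz

For a 1-form omega = sum_i f_i dx_i, the exterior derivative is
  d(omega) = sum_{i < j} (∂f_j/∂x_i - ∂f_i/∂x_j) dx_i ∧ dx_j.
  coefficient of dx ∧ dy: ∂f_2/∂x - ∂f_1/∂y = ∂(-2*x*y)/∂x - ∂(-2*x*y + x*z + y*z)/∂y = 2*x - 2*y - z
  coefficient of dx ∧ dz: ∂f_3/∂x - ∂f_1/∂z = ∂(x*y + 2*x*z + y*z)/∂x - ∂(-2*x*y + x*z + y*z)/∂z = -x + 2*z
  coefficient of dy ∧ dz: ∂f_3/∂y - ∂f_2/∂z = ∂(x*y + 2*x*z + y*z)/∂y - ∂(-2*x*y)/∂z = x + z
Assembling: d(omega) = (2*x - 2*y - z) dx ∧ dy + (-x + 2*z) dx ∧ dz + (x + z) dy ∧ dz.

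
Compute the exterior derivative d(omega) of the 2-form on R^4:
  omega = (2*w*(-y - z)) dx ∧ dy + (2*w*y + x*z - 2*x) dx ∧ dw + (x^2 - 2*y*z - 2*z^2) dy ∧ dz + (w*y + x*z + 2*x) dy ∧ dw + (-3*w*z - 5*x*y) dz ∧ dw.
d(omega) = (-2*w + 2*x) dx ∧ dy ∧ dz + (-2*w - 2*y - z + 2) dx ∧ dy ∧ dw + (-x - 5*y) dx ∧ dz ∧ dw + (-6*x) dy ∧ dz ∧ dw

For a 2-form omega = sum_{i<j} g_{ij} dx_i ∧ dx_j, the exterior derivative is
  d(omega) = sum_{i<j} d(g_{ij}) ∧ dx_i ∧ dx_j = sum_{i<j, k} (∂g_{ij}/∂x_k) dx_k ∧ dx_i ∧ dx_j.
Expand each term, using dx_k ∧ dx_i ∧ dx_j = sgn(permutation) dx_{(a)} ∧ dx_{(b)} ∧ dx_{(c)} with (a < b < c) sorted:
  d(2*w*(-y - z)) includes (∂/∂z)(2*w*(-y - z)) dz = (-2*w) dz, which multiplied by dx ∧ dy gives (-2*w) dx ∧ dy ∧ dz
  d(2*w*(-y - z)) includes (∂/∂w)(2*w*(-y - z)) dw = (-2*y - 2*z) dw, which multiplied by dx ∧ dy gives (-2*y - 2*z) dx ∧ dy ∧ dw
  d(2*w*y + x*z - 2*x) includes (∂/∂y)(2*w*y + x*z - 2*x) dy = (2*w) dy, which multiplied by dx ∧ dw gives (-2*w) dx ∧ dy ∧ dw
  d(2*w*y + x*z - 2*x) includes (∂/∂z)(2*w*y + x*z - 2*x) dz = (x) dz, which multiplied by dx ∧ dw gives (-x) dx ∧ dz ∧ dw
  d(x^2 - 2*y*z - 2*z^2) includes (∂/∂x)(x^2 - 2*y*z - 2*z^2) dx = (2*x) dx, which multiplied by dy ∧ dz gives (2*x) dx ∧ dy ∧ dz
  d(w*y + x*z + 2*x) includes (∂/∂x)(w*y + x*z + 2*x) dx = (z + 2) dx, which multiplied by dy ∧ dw gives (z + 2) dx ∧ dy ∧ dw
  d(w*y + x*z + 2*x) includes (∂/∂z)(w*y + x*z + 2*x) dz = (x) dz, which multiplied by dy ∧ dw gives (-x) dy ∧ dz ∧ dw
  d(-3*w*z - 5*x*y) includes (∂/∂x)(-3*w*z - 5*x*y) dx = (-5*y) dx, which multiplied by dz ∧ dw gives (-5*y) dx ∧ dz ∧ dw
  d(-3*w*z - 5*x*y) includes (∂/∂y)(-3*w*z - 5*x*y) dy = (-5*x) dy, which multiplied by dz ∧ dw gives (-5*x) dy ∧ dz ∧ dw
Collecting like 3-forms: d(omega) = (-2*w + 2*x) dx ∧ dy ∧ dz + (-2*w - 2*y - z + 2) dx ∧ dy ∧ dw + (-x - 5*y) dx ∧ dz ∧ dw + (-6*x) dy ∧ dz ∧ dw.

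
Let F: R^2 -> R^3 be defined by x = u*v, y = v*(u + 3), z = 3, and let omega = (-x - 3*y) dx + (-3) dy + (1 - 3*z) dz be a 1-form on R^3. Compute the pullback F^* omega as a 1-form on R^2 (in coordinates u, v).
F^* omega = (v*(-4*u*v - 9*v - 3)) du + (-4*u^2*v - 9*u*v - 3*u - 9) dv

Using F^*(f dg) = (f ∘ F) d(g ∘ F), substitute each coordinate x_i by F_i(u, v) in f_i, and replace dx_i by d F_i = (∂F_i/∂u) du + (∂F_i/∂v) dv.
  For the x component: f_1(F) = v*(-4*u - 9); d F_1 = (v) du + (u) dv
  For the y component: f_2(F) = -3; d F_2 = (v) du + (u + 3) dv
  For the z component: f_3(F) = -8; d F_3 = (0) du + (0) dv
Combining and collecting du, dv coefficients:
  coeff of du: v*(-4*u*v - 9*v - 3)
  coeff of dv: -4*u^2*v - 9*u*v - 3*u - 9
F^* omega = (v*(-4*u*v - 9*v - 3)) du + (-4*u^2*v - 9*u*v - 3*u - 9) dv.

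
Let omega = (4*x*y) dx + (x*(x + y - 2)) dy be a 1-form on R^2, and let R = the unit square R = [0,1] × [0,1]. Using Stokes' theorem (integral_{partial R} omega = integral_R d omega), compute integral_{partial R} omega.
integral_(partial R) omega = -5/2

Stokes: integral_partial_R omega = integral_R d omega with d omega = (∂Q/∂x - ∂P/∂y) dx ∧ dy.
  ∂Q/∂x = 2*x + y - 2
  ∂P/∂y = 4*x
  integrand = ∂Q/∂x - ∂P/∂y = -2*x + y - 2.
Integrating over R: integral_0^1 integral_0^1 (-2*x + y - 2) dx dy = -5/2.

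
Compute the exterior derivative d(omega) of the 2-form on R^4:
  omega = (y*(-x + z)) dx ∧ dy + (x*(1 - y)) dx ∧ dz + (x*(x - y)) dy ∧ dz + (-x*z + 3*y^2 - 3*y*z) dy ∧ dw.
d(omega) = (3*x) dx ∧ dy ∧ dz + (-z) dx ∧ dy ∧ dw + (x + 3*y) dy ∧ dz ∧ dw

For a 2-form omega = sum_{i<j} g_{ij} dx_i ∧ dx_j, the exterior derivative is
  d(omega) = sum_{i<j} d(g_{ij}) ∧ dx_i ∧ dx_j = sum_{i<j, k} (∂g_{ij}/∂x_k) dx_k ∧ dx_i ∧ dx_j.
Expand each term, using dx_k ∧ dx_i ∧ dx_j = sgn(permutation) dx_{(a)} ∧ dx_{(b)} ∧ dx_{(c)} with (a < b < c) sorted:
  d(y*(-x + z)) includes (∂/∂z)(y*(-x + z)) dz = (y) dz, which multiplied by dx ∧ dy gives (y) dx ∧ dy ∧ dz
  d(x*(1 - y)) includes (∂/∂y)(x*(1 - y)) dy = (-x) dy, which multiplied by dx ∧ dz gives (x) dx ∧ dy ∧ dz
  d(x*(x - y)) includes (∂/∂x)(x*(x - y)) dx = (2*x - y) dx, which multiplied by dy ∧ dz gives (2*x - y) dx ∧ dy ∧ dz
  d(-x*z + 3*y^2 - 3*y*z) includes (∂/∂x)(-x*z + 3*y^2 - 3*y*z) dx = (-z) dx, which multiplied by dy ∧ dw gives (-z) dx ∧ dy ∧ dw
  d(-x*z + 3*y^2 - 3*y*z) includes (∂/∂z)(-x*z + 3*y^2 - 3*y*z) dz = (-x - 3*y) dz, which multiplied by dy ∧ dw gives (x + 3*y) dy ∧ dz ∧ dw
Collecting like 3-forms: d(omega) = (3*x) dx ∧ dy ∧ dz + (-z) dx ∧ dy ∧ dw + (x + 3*y) dy ∧ dz ∧ dw.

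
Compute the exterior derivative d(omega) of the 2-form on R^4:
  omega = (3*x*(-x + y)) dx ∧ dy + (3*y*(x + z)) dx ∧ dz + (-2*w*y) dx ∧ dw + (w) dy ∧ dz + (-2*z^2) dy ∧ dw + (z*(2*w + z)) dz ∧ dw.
d(omega) = (-3*x - 3*z) dx ∧ dy ∧ dz + (2*w) dx ∧ dy ∧ dw + (4*z + 1) dy ∧ dz ∧ dw

For a 2-form omega = sum_{i<j} g_{ij} dx_i ∧ dx_j, the exterior derivative is
  d(omega) = sum_{i<j} d(g_{ij}) ∧ dx_i ∧ dx_j = sum_{i<j, k} (∂g_{ij}/∂x_k) dx_k ∧ dx_i ∧ dx_j.
Expand each term, using dx_k ∧ dx_i ∧ dx_j = sgn(permutation) dx_{(a)} ∧ dx_{(b)} ∧ dx_{(c)} with (a < b < c) sorted:
  d(3*y*(x + z)) includes (∂/∂y)(3*y*(x + z)) dy = (3*x + 3*z) dy, which multiplied by dx ∧ dz gives (-3*x - 3*z) dx ∧ dy ∧ dz
  d(-2*w*y) includes (∂/∂y)(-2*w*y) dy = (-2*w) dy, which multiplied by dx ∧ dw gives (2*w) dx ∧ dy ∧ dw
  d(w) includes (∂/∂w)(w) dw = (1) dw, which multiplied by dy ∧ dz gives (1) dy ∧ dz ∧ dw
  d(-2*z^2) includes (∂/∂z)(-2*z^2) dz = (-4*z) dz, which multiplied by dy ∧ dw gives (4*z) dy ∧ dz ∧ dw
Collecting like 3-forms: d(omega) = (-3*x - 3*z) dx ∧ dy ∧ dz + (2*w) dx ∧ dy ∧ dw + (4*z + 1) dy ∧ dz ∧ dw.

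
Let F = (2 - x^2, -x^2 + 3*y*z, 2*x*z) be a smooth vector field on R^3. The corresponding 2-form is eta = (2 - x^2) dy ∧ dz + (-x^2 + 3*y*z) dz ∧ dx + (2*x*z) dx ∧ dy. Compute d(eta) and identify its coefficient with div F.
d(eta) = (3*z) dx ∧ dy ∧ dz; div F = 3*z

For a 2-form in R^3 of the form above, applying d gives a 3-form with coefficient ∂P/∂x + ∂Q/∂y + ∂R/∂z:
  ∂P/∂x = -2*x
  ∂Q/∂y = 3*z
  ∂R/∂z = 2*x
Sum = 3*z, which is exactly div F.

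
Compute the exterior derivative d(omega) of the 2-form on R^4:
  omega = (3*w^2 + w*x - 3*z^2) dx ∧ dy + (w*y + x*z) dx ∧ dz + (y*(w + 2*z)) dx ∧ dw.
d(omega) = (-w - 6*z) dx ∧ dy ∧ dz + (5*w + x - 2*z) dx ∧ dy ∧ dw + (-y) dx ∧ dz ∧ dw

For a 2-form omega = sum_{i<j} g_{ij} dx_i ∧ dx_j, the exterior derivative is
  d(omega) = sum_{i<j} d(g_{ij}) ∧ dx_i ∧ dx_j = sum_{i<j, k} (∂g_{ij}/∂x_k) dx_k ∧ dx_i ∧ dx_j.
Expand each term, using dx_k ∧ dx_i ∧ dx_j = sgn(permutation) dx_{(a)} ∧ dx_{(b)} ∧ dx_{(c)} with (a < b < c) sorted:
  d(3*w^2 + w*x - 3*z^2) includes (∂/∂z)(3*w^2 + w*x - 3*z^2) dz = (-6*z) dz, which multiplied by dx ∧ dy gives (-6*z) dx ∧ dy ∧ dz
  d(3*w^2 + w*x - 3*z^2) includes (∂/∂w)(3*w^2 + w*x - 3*z^2) dw = (6*w + x) dw, which multiplied by dx ∧ dy gives (6*w + x) dx ∧ dy ∧ dw
  d(w*y + x*z) includes (∂/∂y)(w*y + x*z) dy = (w) dy, which multiplied by dx ∧ dz gives (-w) dx ∧ dy ∧ dz
  d(w*y + x*z) includes (∂/∂w)(w*y + x*z) dw = (y) dw, which multiplied by dx ∧ dz gives (y) dx ∧ dz ∧ dw
  d(y*(w + 2*z)) includes (∂/∂y)(y*(w + 2*z)) dy = (w + 2*z) dy, which multiplied by dx ∧ dw gives (-w - 2*z) dx ∧ dy ∧ dw
  d(y*(w + 2*z)) includes (∂/∂z)(y*(w + 2*z)) dz = (2*y) dz, which multiplied by dx ∧ dw gives (-2*y) dx ∧ dz ∧ dw
Collecting like 3-forms: d(omega) = (-w - 6*z) dx ∧ dy ∧ dz + (5*w + x - 2*z) dx ∧ dy ∧ dw + (-y) dx ∧ dz ∧ dw.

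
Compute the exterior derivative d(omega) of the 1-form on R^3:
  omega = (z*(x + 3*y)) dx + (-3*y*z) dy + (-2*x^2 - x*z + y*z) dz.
d(omega) = (-3*z) dx ∧ dy + (-5*x - 3*y - z) dx ∧ dz + (3*y + z) dy ∧ dz

For a 1-form omega = sum_i f_i dx_i, the exterior derivative is
  d(omega) = sum_{i < j} (∂f_j/∂x_i - ∂f_i/∂x_j) dx_i ∧ dx_j.
  coefficient of dx ∧ dy: ∂f_2/∂x - ∂f_1/∂y = ∂(-3*y*z)/∂x - ∂(z*(x + 3*y))/∂y = -3*z
  coefficient of dx ∧ dz: ∂f_3/∂x - ∂f_1/∂z = ∂(-2*x^2 - x*z + y*z)/∂x - ∂(z*(x + 3*y))/∂z = -5*x - 3*y - z
  coefficient of dy ∧ dz: ∂f_3/∂y - ∂f_2/∂z = ∂(-2*x^2 - x*z + y*z)/∂y - ∂(-3*y*z)/∂z = 3*y + z
Assembling: d(omega) = (-3*z) dx ∧ dy + (-5*x - 3*y - z) dx ∧ dz + (3*y + z) dy ∧ dz.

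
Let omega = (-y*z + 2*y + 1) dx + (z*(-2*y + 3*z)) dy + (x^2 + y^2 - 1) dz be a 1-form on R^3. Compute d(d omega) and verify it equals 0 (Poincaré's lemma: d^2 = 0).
d(d omega) = 0

Step 1: d omega = sum_{i<j} (∂f_j/∂x_i - ∂f_i/∂x_j) dx_i ∧ dx_j:
  coeff of dx ∧ dy: z - 2
  coeff of dx ∧ dz: 2*x + y
  coeff of dy ∧ dz: 4*y - 6*z
Step 2: Apply d again to each 2-form coefficient. The only possible 3-form in R^3 is dx ∧ dy ∧ dz, with coefficient
  ∂(coeff of dy∧dz)/∂x - ∂(coeff of dx∧dz)/∂y + ∂(coeff of dx∧dy)/∂z
  = ∂/∂x (4*y - 6*z) - ∂/∂y (2*x + y) + ∂/∂z (z - 2).
Each of these terms simplifies to sums of mixed partials that cancel in pairs. The result is 0 (by equality of mixed partials for smooth functions — Schwarz / Clairaut).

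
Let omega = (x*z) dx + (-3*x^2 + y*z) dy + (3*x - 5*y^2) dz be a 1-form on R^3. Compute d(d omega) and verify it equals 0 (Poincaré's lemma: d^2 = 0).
d(d omega) = 0

Step 1: d omega = sum_{i<j} (∂f_j/∂x_i - ∂f_i/∂x_j) dx_i ∧ dx_j:
  coeff of dx ∧ dy: -6*x
  coeff of dx ∧ dz: 3 - x
  coeff of dy ∧ dz: -11*y
Step 2: Apply d again to each 2-form coefficient. The only possible 3-form in R^3 is dx ∧ dy ∧ dz, with coefficient
  ∂(coeff of dy∧dz)/∂x - ∂(coeff of dx∧dz)/∂y + ∂(coeff of dx∧dy)/∂z
  = ∂/∂x (-11*y) - ∂/∂y (3 - x) + ∂/∂z (-6*x).
Each of these terms simplifies to sums of mixed partials that cancel in pairs. The result is 0 (by equality of mixed partials for smooth functions — Schwarz / Clairaut).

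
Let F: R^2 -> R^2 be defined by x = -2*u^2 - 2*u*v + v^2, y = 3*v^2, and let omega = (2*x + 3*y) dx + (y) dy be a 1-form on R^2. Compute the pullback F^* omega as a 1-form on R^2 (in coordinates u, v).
F^* omega = (16*u^3 + 24*u^2*v - 36*u*v^2 - 22*v^3) du + (8*u^3 - 30*u*v^2 + 40*v^3) dv

Using F^*(f dg) = (f ∘ F) d(g ∘ F), substitute each coordinate x_i by F_i(u, v) in f_i, and replace dx_i by d F_i = (∂F_i/∂u) du + (∂F_i/∂v) dv.
  For the x component: f_1(F) = -4*u^2 - 4*u*v + 11*v^2; d F_1 = (-4*u - 2*v) du + (-2*u + 2*v) dv
  For the y component: f_2(F) = 3*v^2; d F_2 = (0) du + (6*v) dv
Combining and collecting du, dv coefficients:
  coeff of du: 16*u^3 + 24*u^2*v - 36*u*v^2 - 22*v^3
  coeff of dv: 8*u^3 - 30*u*v^2 + 40*v^3
F^* omega = (16*u^3 + 24*u^2*v - 36*u*v^2 - 22*v^3) du + (8*u^3 - 30*u*v^2 + 40*v^3) dv.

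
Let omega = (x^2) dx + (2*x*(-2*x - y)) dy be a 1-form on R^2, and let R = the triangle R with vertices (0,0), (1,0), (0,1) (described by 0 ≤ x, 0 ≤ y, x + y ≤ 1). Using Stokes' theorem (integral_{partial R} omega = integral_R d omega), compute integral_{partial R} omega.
integral_(partial R) omega = -5/3

Stokes: integral_partial_R omega = integral_R d omega with d omega = (∂Q/∂x - ∂P/∂y) dx ∧ dy.
  ∂Q/∂x = -8*x - 2*y
  ∂P/∂y = 0
  integrand = ∂Q/∂x - ∂P/∂y = -8*x - 2*y.
Integrating over R: integral_0^1 integral_0^{1-x} (-8*x - 2*y) dy dx = -5/3.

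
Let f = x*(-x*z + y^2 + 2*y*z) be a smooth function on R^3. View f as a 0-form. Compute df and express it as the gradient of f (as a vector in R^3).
df = (-2*x*z + y^2 + 2*y*z) dx + (2*x*(y + z)) dy + (x*(-x + 2*y)) dz; grad f = (-2*x*z + y^2 + 2*y*z, 2*x*(y + z), x*(-x + 2*y))

For a 0-form f, d f = (∂f/∂x) dx + (∂f/∂y) dy + (∂f/∂z) dz. The components of the vector representation are exactly the entries of grad f in Cartesian coordinates:
  ∂f/∂x = -2*x*z + y^2 + 2*y*z
  ∂f/∂y = 2*x*(y + z)
  ∂f/∂z = x*(-x + 2*y).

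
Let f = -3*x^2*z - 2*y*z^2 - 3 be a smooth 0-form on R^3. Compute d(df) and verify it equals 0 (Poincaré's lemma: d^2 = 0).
d(df) = 0

Step 1: df = sum_i (∂f/∂x_i) dx_i = (-6*x*z) dx + (-2*z^2) dy + (-3*x^2 - 4*y*z) dz.
Step 2: Apply d again. Using the 1-form formula, the coefficient of dx ∧ dy in d(df) is ∂^2 f/∂x ∂y - ∂^2 f/∂y ∂x = (0) - (0) = 0 (equality of mixed partials for smooth f).
Similarly for dx ∧ dz and dy ∧ dz — all coefficients vanish. So d(df) = 0.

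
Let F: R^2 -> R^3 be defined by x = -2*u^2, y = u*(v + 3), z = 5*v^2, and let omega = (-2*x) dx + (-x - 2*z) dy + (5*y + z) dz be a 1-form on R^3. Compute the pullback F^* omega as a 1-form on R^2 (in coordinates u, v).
F^* omega = (-16*u^3 + 2*u^2*v + 6*u^2 - 10*v^3 - 30*v^2) du + (2*u^3 + 40*u*v^2 + 150*u*v + 50*v^3) dv

Using F^*(f dg) = (f ∘ F) d(g ∘ F), substitute each coordinate x_i by F_i(u, v) in f_i, and replace dx_i by d F_i = (∂F_i/∂u) du + (∂F_i/∂v) dv.
  For the x component: f_1(F) = 4*u^2; d F_1 = (-4*u) du + (0) dv
  For the y component: f_2(F) = 2*u^2 - 10*v^2; d F_2 = (v + 3) du + (u) dv
  For the z component: f_3(F) = 5*u*v + 15*u + 5*v^2; d F_3 = (0) du + (10*v) dv
Combining and collecting du, dv coefficients:
  coeff of du: -16*u^3 + 2*u^2*v + 6*u^2 - 10*v^3 - 30*v^2
  coeff of dv: 2*u^3 + 40*u*v^2 + 150*u*v + 50*v^3
F^* omega = (-16*u^3 + 2*u^2*v + 6*u^2 - 10*v^3 - 30*v^2) du + (2*u^3 + 40*u*v^2 + 150*u*v + 50*v^3) dv.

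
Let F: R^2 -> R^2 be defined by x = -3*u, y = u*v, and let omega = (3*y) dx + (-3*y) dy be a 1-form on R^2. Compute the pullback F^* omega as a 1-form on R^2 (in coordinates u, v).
F^* omega = (3*u*v*(-v - 3)) du + (-3*u^2*v) dv

Using F^*(f dg) = (f ∘ F) d(g ∘ F), substitute each coordinate x_i by F_i(u, v) in f_i, and replace dx_i by d F_i = (∂F_i/∂u) du + (∂F_i/∂v) dv.
  For the x component: f_1(F) = 3*u*v; d F_1 = (-3) du + (0) dv
  For the y component: f_2(F) = -3*u*v; d F_2 = (v) du + (u) dv
Combining and collecting du, dv coefficients:
  coeff of du: 3*u*v*(-v - 3)
  coeff of dv: -3*u^2*v
F^* omega = (3*u*v*(-v - 3)) du + (-3*u^2*v) dv.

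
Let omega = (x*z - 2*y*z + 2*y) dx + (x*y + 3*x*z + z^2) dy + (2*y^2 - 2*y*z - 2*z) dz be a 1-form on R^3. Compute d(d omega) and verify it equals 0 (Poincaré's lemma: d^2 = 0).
d(d omega) = 0

Step 1: d omega = sum_{i<j} (∂f_j/∂x_i - ∂f_i/∂x_j) dx_i ∧ dx_j:
  coeff of dx ∧ dy: y + 5*z - 2
  coeff of dx ∧ dz: -x + 2*y
  coeff of dy ∧ dz: -3*x + 4*y - 4*z
Step 2: Apply d again to each 2-form coefficient. The only possible 3-form in R^3 is dx ∧ dy ∧ dz, with coefficient
  ∂(coeff of dy∧dz)/∂x - ∂(coeff of dx∧dz)/∂y + ∂(coeff of dx∧dy)/∂z
  = ∂/∂x (-3*x + 4*y - 4*z) - ∂/∂y (-x + 2*y) + ∂/∂z (y + 5*z - 2).
Each of these terms simplifies to sums of mixed partials that cancel in pairs. The result is 0 (by equality of mixed partials for smooth functions — Schwarz / Clairaut).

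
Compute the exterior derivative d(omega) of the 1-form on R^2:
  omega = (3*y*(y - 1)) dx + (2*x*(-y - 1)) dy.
d(omega) = (1 - 8*y) dx ∧ dy

For a 1-form omega = sum_i f_i dx_i, the exterior derivative is
  d(omega) = sum_{i < j} (∂f_j/∂x_i - ∂f_i/∂x_j) dx_i ∧ dx_j.
  coefficient of dx ∧ dy: ∂f_2/∂x - ∂f_1/∂y = ∂(2*x*(-y - 1))/∂x - ∂(3*y*(y - 1))/∂y = 1 - 8*y
Assembling: d(omega) = (1 - 8*y) dx ∧ dy.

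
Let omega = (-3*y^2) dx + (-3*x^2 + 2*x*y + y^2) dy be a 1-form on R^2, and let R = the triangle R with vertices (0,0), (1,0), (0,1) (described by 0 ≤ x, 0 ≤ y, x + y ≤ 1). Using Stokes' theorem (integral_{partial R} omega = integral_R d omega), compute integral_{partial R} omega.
integral_(partial R) omega = 1/3

Stokes: integral_partial_R omega = integral_R d omega with d omega = (∂Q/∂x - ∂P/∂y) dx ∧ dy.
  ∂Q/∂x = -6*x + 2*y
  ∂P/∂y = -6*y
  integrand = ∂Q/∂x - ∂P/∂y = -6*x + 8*y.
Integrating over R: integral_0^1 integral_0^{1-x} (-6*x + 8*y) dy dx = 1/3.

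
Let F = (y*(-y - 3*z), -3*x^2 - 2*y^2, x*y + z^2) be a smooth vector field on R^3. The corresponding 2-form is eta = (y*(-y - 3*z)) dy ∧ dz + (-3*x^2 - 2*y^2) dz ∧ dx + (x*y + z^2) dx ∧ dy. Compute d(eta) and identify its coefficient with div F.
d(eta) = (-4*y + 2*z) dx ∧ dy ∧ dz; div F = -4*y + 2*z

For a 2-form in R^3 of the form above, applying d gives a 3-form with coefficient ∂P/∂x + ∂Q/∂y + ∂R/∂z:
  ∂P/∂x = 0
  ∂Q/∂y = -4*y
  ∂R/∂z = 2*z
Sum = -4*y + 2*z, which is exactly div F.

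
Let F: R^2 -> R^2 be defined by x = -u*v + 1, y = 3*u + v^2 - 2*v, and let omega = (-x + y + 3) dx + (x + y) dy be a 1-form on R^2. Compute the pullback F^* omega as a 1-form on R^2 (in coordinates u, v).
F^* omega = (-u*v^2 - 6*u*v + 9*u - v^3 + 5*v^2 - 8*v + 3) du + (-u^2*v - 3*u^2 - 3*u*v^2 + 10*u*v - 8*u + 2*v^3 - 6*v^2 + 6*v - 2) dv

Using F^*(f dg) = (f ∘ F) d(g ∘ F), substitute each coordinate x_i by F_i(u, v) in f_i, and replace dx_i by d F_i = (∂F_i/∂u) du + (∂F_i/∂v) dv.
  For the x component: f_1(F) = u*v + 3*u + v^2 - 2*v + 2; d F_1 = (-v) du + (-u) dv
  For the y component: f_2(F) = -u*v + 3*u + v^2 - 2*v + 1; d F_2 = (3) du + (2*v - 2) dv
Combining and collecting du, dv coefficients:
  coeff of du: -u*v^2 - 6*u*v + 9*u - v^3 + 5*v^2 - 8*v + 3
  coeff of dv: -u^2*v - 3*u^2 - 3*u*v^2 + 10*u*v - 8*u + 2*v^3 - 6*v^2 + 6*v - 2
F^* omega = (-u*v^2 - 6*u*v + 9*u - v^3 + 5*v^2 - 8*v + 3) du + (-u^2*v - 3*u^2 - 3*u*v^2 + 10*u*v - 8*u + 2*v^3 - 6*v^2 + 6*v - 2) dv.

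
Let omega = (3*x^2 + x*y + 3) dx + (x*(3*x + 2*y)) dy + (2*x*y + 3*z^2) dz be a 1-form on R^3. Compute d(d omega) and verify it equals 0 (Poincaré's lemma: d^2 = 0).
d(d omega) = 0

Step 1: d omega = sum_{i<j} (∂f_j/∂x_i - ∂f_i/∂x_j) dx_i ∧ dx_j:
  coeff of dx ∧ dy: 5*x + 2*y
  coeff of dx ∧ dz: 2*y
  coeff of dy ∧ dz: 2*x
Step 2: Apply d again to each 2-form coefficient. The only possible 3-form in R^3 is dx ∧ dy ∧ dz, with coefficient
  ∂(coeff of dy∧dz)/∂x - ∂(coeff of dx∧dz)/∂y + ∂(coeff of dx∧dy)/∂z
  = ∂/∂x (2*x) - ∂/∂y (2*y) + ∂/∂z (5*x + 2*y).
Each of these terms simplifies to sums of mixed partials that cancel in pairs. The result is 0 (by equality of mixed partials for smooth functions — Schwarz / Clairaut).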